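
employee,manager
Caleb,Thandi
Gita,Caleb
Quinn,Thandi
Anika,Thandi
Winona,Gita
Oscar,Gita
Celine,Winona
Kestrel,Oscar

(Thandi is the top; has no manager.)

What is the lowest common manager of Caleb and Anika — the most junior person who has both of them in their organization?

Caleb's chain of managers is Thandi. Anika's chain of managers is Thandi. The first manager that appears in both chains is Thandi.

Thandi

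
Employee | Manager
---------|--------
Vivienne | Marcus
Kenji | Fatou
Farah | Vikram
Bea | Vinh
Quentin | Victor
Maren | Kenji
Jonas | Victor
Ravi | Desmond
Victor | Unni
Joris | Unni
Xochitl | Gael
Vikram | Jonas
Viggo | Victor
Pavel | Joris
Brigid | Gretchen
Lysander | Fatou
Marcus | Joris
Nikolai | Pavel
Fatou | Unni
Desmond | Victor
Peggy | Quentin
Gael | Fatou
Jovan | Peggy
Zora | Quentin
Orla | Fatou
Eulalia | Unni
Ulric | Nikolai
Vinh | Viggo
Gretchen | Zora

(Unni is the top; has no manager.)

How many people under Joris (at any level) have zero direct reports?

2

The people in Joris's organization with no one reporting to them are Vivienne, Ulric. That is 2.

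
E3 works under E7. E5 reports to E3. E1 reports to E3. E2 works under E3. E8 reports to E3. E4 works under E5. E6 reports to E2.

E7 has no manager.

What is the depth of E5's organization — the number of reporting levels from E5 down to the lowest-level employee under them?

1

The longest chain under E5 runs E5 → E4, which is 1 level below E5.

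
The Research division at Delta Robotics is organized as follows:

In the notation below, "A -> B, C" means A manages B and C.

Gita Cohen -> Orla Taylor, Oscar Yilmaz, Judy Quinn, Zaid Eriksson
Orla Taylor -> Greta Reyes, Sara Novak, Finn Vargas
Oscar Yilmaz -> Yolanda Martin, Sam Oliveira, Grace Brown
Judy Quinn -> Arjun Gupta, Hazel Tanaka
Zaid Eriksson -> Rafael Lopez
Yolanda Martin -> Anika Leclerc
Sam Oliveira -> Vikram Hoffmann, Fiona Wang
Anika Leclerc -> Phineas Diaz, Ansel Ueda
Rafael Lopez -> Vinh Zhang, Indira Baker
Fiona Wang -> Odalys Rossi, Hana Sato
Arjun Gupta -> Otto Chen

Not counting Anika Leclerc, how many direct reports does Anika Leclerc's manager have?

Anika Leclerc reports to Yolanda Martin, and Yolanda Martin has no other direct reports. Anika Leclerc has 0 peers.

0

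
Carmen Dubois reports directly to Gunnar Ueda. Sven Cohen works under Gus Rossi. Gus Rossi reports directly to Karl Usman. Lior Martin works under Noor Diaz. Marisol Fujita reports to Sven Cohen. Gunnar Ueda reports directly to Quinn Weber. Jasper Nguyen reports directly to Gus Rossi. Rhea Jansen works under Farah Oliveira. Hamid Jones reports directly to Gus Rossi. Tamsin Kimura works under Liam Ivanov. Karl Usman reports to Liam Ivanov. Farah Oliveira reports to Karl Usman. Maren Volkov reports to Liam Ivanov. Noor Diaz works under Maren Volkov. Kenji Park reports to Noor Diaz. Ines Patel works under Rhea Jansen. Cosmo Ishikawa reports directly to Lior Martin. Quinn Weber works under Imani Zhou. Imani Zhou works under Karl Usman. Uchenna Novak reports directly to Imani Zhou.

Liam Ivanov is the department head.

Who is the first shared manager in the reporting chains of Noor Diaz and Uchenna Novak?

Noor Diaz's chain of managers is Maren Volkov, Liam Ivanov. Uchenna Novak's chain of managers is Imani Zhou, Karl Usman, Liam Ivanov. The first manager that appears in both chains is Liam Ivanov.

Liam Ivanov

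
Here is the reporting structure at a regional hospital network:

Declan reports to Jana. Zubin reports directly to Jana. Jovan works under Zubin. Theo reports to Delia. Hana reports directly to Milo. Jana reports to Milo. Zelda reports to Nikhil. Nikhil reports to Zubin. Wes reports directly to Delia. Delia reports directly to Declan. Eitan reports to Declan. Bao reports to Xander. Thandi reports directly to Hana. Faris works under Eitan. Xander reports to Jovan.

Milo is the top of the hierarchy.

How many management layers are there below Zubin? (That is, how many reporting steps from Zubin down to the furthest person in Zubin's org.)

3

The longest chain under Zubin runs Zubin → Jovan → Xander → Bao, which is 3 levels below Zubin.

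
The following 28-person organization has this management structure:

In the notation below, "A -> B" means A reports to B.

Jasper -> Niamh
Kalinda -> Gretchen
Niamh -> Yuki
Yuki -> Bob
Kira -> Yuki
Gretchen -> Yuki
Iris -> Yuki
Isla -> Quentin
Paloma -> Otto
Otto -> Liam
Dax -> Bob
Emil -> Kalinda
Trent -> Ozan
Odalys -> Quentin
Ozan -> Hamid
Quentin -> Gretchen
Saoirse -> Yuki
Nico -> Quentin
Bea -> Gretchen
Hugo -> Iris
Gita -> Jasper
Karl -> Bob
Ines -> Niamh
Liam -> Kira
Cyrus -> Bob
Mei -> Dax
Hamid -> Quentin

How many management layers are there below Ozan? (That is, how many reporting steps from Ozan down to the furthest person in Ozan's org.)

1

The longest chain under Ozan runs Ozan → Trent, which is 1 level below Ozan.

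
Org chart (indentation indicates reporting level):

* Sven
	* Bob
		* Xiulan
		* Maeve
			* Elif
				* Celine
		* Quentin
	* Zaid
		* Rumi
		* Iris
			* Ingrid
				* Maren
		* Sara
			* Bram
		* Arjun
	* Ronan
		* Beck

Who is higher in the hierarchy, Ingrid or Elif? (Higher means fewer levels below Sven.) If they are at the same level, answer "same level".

Both Ingrid and Elif are 3 levels below Sven.

same level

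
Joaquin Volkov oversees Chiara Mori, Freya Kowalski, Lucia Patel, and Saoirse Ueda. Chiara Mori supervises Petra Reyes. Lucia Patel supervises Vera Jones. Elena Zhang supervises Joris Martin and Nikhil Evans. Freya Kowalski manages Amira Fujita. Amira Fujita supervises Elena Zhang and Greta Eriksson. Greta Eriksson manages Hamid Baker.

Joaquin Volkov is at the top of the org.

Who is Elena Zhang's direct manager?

Amira Fujita

Elena Zhang reports directly to Amira Fujita.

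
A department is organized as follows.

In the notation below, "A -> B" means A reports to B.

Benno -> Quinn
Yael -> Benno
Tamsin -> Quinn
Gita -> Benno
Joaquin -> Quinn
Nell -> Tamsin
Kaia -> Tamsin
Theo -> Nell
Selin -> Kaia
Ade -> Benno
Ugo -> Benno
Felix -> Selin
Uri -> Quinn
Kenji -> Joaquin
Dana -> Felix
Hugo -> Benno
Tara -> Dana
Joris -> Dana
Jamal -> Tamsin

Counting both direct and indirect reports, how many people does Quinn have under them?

Quinn directly manages Benno, Tamsin, Joaquin, Uri. Under Benno: Hugo, Ugo, Ade, Gita, Yael (5). Under Tamsin: Jamal, Kaia, Selin, Felix, Dana, Joris, Tara, Nell, Theo (9). Under Joaquin: Kenji (1). Uri has no reports. So Quinn's organization is 4 direct reports plus everyone under them: 6 + 10 + 2 + 1 = 19.

19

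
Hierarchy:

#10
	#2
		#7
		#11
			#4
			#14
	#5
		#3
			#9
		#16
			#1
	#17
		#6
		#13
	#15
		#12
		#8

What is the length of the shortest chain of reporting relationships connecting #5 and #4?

4

#5 is 1 level below #10, and #4 is 3 levels below #10 (their lowest common manager). The shortest path runs up from #5 to #10 and back down to #4: 1 + 3 = 4 links.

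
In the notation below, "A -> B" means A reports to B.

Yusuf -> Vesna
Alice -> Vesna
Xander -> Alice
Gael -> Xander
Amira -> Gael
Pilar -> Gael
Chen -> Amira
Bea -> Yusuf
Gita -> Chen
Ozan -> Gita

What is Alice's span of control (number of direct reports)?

1

Alice directly manages Xander. That is 1 direct report.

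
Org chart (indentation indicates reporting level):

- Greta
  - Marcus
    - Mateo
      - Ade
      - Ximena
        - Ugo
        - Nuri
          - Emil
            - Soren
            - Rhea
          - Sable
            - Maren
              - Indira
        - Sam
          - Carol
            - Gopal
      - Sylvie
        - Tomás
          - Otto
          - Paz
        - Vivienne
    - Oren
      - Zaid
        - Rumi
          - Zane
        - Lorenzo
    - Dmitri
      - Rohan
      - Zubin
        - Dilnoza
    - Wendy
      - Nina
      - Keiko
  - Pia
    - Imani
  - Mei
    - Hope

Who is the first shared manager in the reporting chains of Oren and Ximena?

Marcus

Oren's chain of managers is Marcus, Greta. Ximena's chain of managers is Mateo, Marcus, Greta. The first manager that appears in both chains is Marcus.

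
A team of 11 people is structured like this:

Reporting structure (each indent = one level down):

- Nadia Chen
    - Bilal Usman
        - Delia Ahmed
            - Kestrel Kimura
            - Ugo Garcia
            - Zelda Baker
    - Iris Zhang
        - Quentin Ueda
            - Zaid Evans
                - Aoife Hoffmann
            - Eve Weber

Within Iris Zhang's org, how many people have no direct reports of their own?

2

The people in Iris Zhang's organization with no one reporting to them are Eve Weber, Aoife Hoffmann. That is 2.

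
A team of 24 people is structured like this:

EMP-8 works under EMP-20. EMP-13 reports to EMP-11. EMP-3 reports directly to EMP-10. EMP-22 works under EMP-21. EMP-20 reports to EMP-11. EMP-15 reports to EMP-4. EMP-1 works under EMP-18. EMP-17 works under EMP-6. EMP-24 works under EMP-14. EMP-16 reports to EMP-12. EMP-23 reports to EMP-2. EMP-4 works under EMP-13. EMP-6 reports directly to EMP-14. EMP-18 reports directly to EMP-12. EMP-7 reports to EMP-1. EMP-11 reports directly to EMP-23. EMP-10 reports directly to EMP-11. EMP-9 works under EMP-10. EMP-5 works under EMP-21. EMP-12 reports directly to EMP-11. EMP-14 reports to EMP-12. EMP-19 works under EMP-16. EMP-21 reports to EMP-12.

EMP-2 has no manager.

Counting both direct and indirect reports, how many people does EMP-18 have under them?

2

EMP-18 directly manages EMP-1. Under EMP-1: EMP-7 (1). That's 2 in total.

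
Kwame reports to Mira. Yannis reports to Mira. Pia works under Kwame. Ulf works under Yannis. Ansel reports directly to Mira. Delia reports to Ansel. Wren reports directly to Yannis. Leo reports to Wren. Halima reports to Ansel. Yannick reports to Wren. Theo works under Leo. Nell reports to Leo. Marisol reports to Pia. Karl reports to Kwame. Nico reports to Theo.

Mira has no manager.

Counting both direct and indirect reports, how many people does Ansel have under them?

Ansel directly manages Delia, Halima. Delia has no reports. Halima has no reports. So Ansel's organization is 2 direct reports plus everyone under them: 1 + 1 = 2.

2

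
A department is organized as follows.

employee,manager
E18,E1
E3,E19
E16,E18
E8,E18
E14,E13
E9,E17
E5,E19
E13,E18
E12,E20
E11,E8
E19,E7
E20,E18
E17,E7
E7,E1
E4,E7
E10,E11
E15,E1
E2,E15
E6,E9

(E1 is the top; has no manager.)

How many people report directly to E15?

E15 directly manages E2. That is 1 direct report.

1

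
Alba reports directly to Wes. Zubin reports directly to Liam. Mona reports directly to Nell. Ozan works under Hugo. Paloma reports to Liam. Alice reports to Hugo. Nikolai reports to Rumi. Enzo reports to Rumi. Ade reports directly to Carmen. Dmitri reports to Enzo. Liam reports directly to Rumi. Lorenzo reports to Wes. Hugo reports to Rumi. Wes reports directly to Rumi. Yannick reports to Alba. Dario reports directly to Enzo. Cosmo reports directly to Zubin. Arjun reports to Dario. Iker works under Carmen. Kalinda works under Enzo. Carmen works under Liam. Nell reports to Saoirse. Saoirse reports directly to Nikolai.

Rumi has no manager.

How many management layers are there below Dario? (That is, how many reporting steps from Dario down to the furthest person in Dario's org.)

The longest chain under Dario runs Dario → Arjun, which is 1 level below Dario.

1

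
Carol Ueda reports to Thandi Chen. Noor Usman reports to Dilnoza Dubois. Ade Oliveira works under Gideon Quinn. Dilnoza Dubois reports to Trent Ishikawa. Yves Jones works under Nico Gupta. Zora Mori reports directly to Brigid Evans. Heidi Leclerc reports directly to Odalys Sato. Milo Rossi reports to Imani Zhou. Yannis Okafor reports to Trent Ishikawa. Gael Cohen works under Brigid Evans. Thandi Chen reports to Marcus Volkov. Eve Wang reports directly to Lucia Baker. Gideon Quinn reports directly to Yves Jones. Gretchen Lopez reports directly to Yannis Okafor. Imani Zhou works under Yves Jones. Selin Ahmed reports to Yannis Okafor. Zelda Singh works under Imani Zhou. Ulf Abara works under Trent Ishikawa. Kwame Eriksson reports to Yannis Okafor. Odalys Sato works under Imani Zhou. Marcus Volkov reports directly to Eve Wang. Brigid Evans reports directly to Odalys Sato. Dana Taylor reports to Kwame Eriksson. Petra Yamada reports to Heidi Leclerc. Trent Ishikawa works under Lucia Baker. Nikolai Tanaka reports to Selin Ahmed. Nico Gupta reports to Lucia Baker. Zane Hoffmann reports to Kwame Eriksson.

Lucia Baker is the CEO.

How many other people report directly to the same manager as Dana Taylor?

1

Dana Taylor reports to Kwame Eriksson. Kwame Eriksson's other direct reports are Zane Hoffmann — 1 peer.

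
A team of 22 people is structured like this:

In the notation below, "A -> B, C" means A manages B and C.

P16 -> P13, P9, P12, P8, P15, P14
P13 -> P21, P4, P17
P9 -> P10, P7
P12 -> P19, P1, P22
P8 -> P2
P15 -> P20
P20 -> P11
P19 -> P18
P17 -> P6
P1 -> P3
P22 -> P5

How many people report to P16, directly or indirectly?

21

P16 directly manages P13, P9, P12, P8, P15, P14. Under P13: P17, P6, P4, P21 (4). Under P9: P7, P10 (2). Under P12: P22, P5, P1, P3, P19, P18 (6). Under P8: P2 (1). Under P15: P20, P11 (2). P14 has no reports. So P16's organization is 6 direct reports plus everyone under them: 5 + 3 + 7 + 2 + 3 + 1 = 21.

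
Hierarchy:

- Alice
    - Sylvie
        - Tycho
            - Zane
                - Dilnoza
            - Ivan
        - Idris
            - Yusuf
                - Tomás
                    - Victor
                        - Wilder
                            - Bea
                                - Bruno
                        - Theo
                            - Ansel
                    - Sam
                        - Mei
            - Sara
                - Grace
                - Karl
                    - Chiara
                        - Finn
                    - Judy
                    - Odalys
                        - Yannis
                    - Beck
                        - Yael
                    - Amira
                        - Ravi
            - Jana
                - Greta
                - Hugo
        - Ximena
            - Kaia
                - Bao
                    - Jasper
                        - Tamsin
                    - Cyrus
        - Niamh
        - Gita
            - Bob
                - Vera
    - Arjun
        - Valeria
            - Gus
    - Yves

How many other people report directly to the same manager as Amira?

Amira reports to Karl. Karl's other direct reports are Chiara, Judy, Odalys, Beck — 4 peers.

4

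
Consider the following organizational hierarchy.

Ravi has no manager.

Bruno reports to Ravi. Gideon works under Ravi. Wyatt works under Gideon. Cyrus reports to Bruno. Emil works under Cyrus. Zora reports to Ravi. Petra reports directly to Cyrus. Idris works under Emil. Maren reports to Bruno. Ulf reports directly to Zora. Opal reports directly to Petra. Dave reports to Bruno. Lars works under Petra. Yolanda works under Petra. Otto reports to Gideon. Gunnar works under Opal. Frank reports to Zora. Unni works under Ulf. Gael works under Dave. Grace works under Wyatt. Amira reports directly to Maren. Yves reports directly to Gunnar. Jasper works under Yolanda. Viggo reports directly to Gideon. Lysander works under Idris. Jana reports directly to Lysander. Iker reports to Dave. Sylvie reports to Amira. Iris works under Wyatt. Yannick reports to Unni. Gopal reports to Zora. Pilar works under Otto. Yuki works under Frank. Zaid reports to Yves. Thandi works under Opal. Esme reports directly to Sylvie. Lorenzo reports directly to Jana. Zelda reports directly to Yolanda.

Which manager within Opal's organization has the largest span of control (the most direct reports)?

Opal

Direct-report counts within Opal's organization: Opal has 2; Gunnar has 1; Yves has 1. The largest is 2, held by Opal.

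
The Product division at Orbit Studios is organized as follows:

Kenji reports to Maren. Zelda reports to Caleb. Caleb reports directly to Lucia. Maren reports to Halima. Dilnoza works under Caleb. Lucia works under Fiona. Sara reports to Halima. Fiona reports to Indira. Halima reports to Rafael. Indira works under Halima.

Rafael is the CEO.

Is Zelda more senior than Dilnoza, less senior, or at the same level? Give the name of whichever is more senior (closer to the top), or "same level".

Both Zelda and Dilnoza are 6 levels below Rafael.

same level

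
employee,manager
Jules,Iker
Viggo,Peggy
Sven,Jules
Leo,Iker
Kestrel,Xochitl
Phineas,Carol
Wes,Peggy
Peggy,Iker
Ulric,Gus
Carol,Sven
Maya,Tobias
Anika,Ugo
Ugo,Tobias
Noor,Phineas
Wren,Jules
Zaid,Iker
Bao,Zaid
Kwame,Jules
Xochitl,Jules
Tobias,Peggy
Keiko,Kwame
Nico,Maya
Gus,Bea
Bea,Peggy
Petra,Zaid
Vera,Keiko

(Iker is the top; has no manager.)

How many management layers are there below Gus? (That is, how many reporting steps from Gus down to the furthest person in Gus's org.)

1

The longest chain under Gus runs Gus → Ulric, which is 1 level below Gus.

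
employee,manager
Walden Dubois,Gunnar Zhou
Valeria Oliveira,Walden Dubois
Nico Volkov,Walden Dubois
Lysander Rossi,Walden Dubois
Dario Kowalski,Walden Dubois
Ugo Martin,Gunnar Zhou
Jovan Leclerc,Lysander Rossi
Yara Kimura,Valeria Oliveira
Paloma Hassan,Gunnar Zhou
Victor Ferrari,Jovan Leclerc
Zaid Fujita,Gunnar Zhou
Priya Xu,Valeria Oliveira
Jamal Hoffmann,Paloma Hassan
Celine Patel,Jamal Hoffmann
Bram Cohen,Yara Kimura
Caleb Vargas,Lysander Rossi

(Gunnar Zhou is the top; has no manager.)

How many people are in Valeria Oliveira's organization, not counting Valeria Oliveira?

3

Valeria Oliveira directly manages Yara Kimura, Priya Xu. Under Yara Kimura: Bram Cohen (1). Priya Xu has no reports. So Valeria Oliveira's organization is 2 direct reports plus everyone under them: 2 + 1 = 3.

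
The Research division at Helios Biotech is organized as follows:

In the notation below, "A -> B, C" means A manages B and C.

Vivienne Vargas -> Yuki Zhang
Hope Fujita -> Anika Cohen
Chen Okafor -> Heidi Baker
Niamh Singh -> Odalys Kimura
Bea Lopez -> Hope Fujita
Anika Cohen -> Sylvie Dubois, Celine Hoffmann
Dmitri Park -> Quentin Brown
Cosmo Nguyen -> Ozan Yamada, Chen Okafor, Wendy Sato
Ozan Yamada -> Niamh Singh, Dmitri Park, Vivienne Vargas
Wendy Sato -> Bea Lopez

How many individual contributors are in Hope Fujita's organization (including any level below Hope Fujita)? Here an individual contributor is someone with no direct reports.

The people in Hope Fujita's organization with no one reporting to them are Celine Hoffmann, Sylvie Dubois. That is 2.

2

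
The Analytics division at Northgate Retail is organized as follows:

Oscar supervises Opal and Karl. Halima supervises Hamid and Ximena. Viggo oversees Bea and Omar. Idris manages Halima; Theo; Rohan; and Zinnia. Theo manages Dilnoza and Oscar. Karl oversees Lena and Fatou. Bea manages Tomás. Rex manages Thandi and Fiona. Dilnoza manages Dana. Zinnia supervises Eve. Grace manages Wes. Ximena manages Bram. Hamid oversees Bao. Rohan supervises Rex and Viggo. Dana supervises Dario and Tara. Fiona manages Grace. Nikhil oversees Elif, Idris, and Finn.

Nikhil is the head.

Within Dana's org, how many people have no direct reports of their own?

The people in Dana's organization with no one reporting to them are Tara, Dario. That is 2.

2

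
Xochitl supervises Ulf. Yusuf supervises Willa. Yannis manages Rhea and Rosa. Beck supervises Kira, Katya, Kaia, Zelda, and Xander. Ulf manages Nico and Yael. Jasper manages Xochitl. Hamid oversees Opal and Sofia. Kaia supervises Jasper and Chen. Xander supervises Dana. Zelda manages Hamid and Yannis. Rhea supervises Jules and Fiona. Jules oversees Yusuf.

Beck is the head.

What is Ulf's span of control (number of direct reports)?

2

Ulf directly manages Nico, Yael. That is 2 direct reports.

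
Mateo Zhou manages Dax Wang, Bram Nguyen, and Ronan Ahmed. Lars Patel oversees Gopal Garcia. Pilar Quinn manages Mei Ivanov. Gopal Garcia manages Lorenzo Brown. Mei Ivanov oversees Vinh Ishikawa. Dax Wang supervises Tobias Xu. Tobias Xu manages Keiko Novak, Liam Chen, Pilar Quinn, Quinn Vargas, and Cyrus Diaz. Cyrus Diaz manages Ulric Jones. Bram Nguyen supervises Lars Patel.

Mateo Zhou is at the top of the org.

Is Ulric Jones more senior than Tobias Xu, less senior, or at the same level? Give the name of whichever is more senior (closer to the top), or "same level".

Tobias Xu

Ulric Jones is 4 levels below Mateo Zhou; Tobias Xu is 2. Tobias Xu is higher.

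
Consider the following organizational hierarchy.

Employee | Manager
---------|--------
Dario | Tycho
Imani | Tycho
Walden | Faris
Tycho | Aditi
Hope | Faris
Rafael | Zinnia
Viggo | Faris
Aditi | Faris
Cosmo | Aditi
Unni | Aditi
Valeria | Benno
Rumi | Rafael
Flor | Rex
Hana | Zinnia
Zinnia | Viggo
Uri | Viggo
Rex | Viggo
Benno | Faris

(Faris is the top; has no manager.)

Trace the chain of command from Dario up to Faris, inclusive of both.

Dario -> Tycho -> Aditi -> Faris

Dario reports to Tycho. Tycho reports to Aditi. Aditi reports to Faris. Faris is at the top.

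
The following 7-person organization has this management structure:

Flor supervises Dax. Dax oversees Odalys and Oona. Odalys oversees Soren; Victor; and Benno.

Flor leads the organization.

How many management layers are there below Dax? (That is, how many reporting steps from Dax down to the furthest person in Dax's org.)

The longest chain under Dax runs Dax → Odalys → Benno, which is 2 levels below Dax.

2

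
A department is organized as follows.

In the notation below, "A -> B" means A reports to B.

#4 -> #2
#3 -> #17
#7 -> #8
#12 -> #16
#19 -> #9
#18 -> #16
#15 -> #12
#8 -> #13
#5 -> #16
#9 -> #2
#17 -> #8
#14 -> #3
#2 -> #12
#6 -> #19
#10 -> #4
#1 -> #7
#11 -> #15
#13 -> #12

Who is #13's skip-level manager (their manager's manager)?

#16

#13 reports to #12, and #12 reports to #16. So #13's skip-level manager is #16.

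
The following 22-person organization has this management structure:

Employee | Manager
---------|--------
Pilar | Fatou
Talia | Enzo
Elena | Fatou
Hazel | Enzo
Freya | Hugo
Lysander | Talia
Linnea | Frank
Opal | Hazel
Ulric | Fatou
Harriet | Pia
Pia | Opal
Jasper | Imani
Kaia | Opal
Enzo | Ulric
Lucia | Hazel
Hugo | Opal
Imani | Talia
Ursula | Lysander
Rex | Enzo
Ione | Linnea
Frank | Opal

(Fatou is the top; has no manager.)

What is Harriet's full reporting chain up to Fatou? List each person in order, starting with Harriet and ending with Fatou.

Harriet reports to Pia. Pia reports to Opal. Opal reports to Hazel. Hazel reports to Enzo. Enzo reports to Ulric. Ulric reports to Fatou. Fatou is at the top.

Harriet -> Pia -> Opal -> Hazel -> Enzo -> Ulric -> Fatou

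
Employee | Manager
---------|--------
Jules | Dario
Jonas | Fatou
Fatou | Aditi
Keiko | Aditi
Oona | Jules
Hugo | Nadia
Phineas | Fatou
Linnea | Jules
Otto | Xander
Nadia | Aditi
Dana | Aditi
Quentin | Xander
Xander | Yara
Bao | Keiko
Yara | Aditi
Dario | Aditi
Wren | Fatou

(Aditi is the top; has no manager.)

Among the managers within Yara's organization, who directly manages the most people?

Xander

Direct-report counts within Yara's organization: Yara has 1; Xander has 2. The largest is 2, held by Xander.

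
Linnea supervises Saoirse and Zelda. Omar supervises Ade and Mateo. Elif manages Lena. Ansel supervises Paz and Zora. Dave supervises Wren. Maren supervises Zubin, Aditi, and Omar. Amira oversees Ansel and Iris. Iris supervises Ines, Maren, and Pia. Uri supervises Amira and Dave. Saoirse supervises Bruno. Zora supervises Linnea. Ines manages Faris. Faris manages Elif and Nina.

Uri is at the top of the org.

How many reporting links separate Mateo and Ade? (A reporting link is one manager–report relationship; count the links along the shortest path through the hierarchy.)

Mateo is 1 level below Omar, and Ade is 1 level below Omar (their lowest common manager). The shortest path runs up from Mateo to Omar and back down to Ade: 1 + 1 = 2 links.

2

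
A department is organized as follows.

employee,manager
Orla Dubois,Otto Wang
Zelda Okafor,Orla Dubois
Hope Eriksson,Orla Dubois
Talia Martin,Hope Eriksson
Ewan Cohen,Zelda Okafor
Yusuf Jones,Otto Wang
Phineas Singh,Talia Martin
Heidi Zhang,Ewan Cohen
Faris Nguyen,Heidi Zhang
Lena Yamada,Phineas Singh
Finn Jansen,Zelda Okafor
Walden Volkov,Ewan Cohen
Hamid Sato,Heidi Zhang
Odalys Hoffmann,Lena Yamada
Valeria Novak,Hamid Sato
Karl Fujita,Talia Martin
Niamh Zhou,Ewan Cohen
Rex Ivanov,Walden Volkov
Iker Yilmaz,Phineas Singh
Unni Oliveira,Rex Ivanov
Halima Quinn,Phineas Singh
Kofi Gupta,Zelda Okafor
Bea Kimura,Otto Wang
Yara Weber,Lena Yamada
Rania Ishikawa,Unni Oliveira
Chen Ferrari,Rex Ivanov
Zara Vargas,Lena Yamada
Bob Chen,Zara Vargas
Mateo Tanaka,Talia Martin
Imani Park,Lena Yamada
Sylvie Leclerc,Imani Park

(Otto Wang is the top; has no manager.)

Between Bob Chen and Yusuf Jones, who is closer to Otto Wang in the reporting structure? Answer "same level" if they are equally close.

Bob Chen is 7 levels below Otto Wang; Yusuf Jones is 1. Yusuf Jones is higher.

Yusuf Jones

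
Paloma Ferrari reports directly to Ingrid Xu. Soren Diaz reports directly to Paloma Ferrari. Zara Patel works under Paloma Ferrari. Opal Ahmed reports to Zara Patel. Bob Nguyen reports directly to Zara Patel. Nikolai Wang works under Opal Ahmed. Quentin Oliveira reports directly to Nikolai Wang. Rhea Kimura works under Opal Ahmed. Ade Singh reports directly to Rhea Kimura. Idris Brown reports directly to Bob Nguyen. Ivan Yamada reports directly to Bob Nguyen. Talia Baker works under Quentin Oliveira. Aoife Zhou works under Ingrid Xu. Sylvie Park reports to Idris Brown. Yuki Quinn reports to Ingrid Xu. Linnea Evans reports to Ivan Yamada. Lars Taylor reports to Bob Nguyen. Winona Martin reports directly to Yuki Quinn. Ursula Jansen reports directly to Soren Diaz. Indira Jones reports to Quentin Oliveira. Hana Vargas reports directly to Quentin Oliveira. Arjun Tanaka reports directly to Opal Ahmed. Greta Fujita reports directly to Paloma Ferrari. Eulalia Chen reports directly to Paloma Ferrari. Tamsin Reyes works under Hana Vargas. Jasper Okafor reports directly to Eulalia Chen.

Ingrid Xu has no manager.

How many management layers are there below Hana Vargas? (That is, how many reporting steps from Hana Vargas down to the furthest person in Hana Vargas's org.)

1

The longest chain under Hana Vargas runs Hana Vargas → Tamsin Reyes, which is 1 level below Hana Vargas.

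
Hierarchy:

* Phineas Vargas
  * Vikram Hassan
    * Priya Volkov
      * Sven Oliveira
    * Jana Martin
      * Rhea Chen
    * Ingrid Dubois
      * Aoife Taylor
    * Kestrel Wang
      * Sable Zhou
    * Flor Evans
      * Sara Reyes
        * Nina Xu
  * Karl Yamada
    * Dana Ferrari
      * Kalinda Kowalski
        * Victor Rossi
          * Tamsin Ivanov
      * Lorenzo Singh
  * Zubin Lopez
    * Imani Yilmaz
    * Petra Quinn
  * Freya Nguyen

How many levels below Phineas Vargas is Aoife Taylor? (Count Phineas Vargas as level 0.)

3

Chain from Aoife Taylor up to Phineas Vargas: Aoife Taylor → Ingrid Dubois → Vikram Hassan → Phineas Vargas. That is 3 steps up, so Aoife Taylor is 3 levels below Phineas Vargas.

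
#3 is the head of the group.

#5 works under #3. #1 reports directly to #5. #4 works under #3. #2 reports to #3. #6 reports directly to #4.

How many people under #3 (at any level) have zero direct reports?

The people in #3's organization with no one reporting to them are #2, #6, #1. That is 3.

3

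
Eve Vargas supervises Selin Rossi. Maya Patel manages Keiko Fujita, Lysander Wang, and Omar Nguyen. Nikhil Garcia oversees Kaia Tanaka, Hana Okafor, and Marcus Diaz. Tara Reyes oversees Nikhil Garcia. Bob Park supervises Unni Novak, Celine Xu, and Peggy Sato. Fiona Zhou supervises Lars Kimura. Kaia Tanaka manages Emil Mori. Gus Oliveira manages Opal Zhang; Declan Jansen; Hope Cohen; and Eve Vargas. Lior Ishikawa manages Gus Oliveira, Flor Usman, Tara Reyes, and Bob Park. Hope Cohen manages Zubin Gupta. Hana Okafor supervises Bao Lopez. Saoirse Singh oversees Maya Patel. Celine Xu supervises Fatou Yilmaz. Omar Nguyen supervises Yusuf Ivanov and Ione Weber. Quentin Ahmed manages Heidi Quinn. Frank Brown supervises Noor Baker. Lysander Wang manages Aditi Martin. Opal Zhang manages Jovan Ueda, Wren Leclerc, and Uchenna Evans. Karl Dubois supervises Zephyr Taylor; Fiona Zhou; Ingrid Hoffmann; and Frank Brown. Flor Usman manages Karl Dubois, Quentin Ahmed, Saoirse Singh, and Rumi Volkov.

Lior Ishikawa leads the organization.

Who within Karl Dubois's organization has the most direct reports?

Karl Dubois

Direct-report counts within Karl Dubois's organization: Karl Dubois has 4; Frank Brown has 1; Fiona Zhou has 1. The largest is 4, held by Karl Dubois.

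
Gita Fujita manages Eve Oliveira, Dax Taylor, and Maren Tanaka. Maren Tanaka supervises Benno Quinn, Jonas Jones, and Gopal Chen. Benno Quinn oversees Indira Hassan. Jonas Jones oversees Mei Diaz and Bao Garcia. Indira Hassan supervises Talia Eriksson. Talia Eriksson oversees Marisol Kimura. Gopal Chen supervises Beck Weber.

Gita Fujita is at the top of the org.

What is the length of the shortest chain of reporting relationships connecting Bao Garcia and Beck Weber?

4

Bao Garcia is 2 levels below Maren Tanaka, and Beck Weber is 2 levels below Maren Tanaka (their lowest common manager). The shortest path runs up from Bao Garcia to Maren Tanaka and back down to Beck Weber: 2 + 2 = 4 links.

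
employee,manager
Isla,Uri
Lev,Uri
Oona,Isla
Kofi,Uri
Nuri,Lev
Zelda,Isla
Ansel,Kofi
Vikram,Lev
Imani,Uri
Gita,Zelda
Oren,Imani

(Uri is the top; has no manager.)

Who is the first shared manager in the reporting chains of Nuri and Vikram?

Lev

Nuri's chain of managers is Lev, Uri. Vikram's chain of managers is Lev, Uri. The first manager that appears in both chains is Lev.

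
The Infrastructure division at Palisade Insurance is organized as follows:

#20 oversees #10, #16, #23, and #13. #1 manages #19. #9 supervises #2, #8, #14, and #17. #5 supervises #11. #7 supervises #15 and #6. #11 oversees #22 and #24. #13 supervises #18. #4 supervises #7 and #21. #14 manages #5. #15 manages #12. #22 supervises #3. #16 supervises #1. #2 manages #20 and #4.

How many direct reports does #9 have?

#9 directly manages #2, #8, #14, #17. That is 4 direct reports.

4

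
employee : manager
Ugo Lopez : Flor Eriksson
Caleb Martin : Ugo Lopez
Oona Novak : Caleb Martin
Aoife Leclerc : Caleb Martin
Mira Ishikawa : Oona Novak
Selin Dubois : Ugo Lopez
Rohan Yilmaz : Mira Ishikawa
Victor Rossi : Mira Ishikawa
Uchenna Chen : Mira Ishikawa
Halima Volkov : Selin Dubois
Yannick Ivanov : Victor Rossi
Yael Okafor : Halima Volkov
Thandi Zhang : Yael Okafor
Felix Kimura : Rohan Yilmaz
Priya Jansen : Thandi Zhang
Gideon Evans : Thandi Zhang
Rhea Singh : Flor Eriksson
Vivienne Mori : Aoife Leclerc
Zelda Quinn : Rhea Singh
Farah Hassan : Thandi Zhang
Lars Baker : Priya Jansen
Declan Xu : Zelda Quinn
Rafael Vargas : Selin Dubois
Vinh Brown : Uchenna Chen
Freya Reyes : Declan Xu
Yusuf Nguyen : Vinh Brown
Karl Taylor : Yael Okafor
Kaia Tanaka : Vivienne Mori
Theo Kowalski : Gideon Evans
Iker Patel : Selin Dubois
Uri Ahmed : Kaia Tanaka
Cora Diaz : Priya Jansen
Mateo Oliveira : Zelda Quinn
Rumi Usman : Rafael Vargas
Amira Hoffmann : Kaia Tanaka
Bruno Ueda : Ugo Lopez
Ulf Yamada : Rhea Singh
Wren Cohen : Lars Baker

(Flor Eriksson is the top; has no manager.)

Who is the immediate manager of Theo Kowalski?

Gideon Evans

Theo Kowalski reports directly to Gideon Evans.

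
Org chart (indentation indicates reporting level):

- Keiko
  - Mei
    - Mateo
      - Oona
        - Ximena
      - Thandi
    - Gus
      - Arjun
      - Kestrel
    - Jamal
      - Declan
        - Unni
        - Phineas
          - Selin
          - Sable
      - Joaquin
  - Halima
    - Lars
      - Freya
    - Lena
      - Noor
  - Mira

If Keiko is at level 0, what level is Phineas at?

Chain from Phineas up to Keiko: Phineas → Declan → Jamal → Mei → Keiko. That is 4 steps up, so Phineas is 4 levels below Keiko.

4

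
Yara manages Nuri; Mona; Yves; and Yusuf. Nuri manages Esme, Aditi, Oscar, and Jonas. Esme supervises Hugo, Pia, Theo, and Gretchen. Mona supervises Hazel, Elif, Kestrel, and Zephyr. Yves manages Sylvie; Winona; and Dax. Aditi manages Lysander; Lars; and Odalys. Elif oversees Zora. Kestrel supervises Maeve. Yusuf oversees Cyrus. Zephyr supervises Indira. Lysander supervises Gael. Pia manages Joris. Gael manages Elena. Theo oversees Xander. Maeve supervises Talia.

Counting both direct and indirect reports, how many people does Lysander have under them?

Lysander directly manages Gael. Under Gael: Elena (1). That's 2 in total.

2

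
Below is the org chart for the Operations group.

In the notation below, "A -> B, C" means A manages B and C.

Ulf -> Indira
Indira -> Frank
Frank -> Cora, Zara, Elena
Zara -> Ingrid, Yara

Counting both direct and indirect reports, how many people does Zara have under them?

2

Zara directly manages Ingrid, Yara. Ingrid has no reports. Yara has no reports. So Zara's organization is 2 direct reports plus everyone under them: 1 + 1 = 2.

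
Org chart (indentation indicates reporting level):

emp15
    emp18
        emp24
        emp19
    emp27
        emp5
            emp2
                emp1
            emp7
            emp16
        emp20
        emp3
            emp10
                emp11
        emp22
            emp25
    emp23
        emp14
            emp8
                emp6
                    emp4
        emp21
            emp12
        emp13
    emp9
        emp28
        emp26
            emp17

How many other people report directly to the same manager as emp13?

2

emp13 reports to emp23. emp23's other direct reports are emp14, emp21 — 2 peers.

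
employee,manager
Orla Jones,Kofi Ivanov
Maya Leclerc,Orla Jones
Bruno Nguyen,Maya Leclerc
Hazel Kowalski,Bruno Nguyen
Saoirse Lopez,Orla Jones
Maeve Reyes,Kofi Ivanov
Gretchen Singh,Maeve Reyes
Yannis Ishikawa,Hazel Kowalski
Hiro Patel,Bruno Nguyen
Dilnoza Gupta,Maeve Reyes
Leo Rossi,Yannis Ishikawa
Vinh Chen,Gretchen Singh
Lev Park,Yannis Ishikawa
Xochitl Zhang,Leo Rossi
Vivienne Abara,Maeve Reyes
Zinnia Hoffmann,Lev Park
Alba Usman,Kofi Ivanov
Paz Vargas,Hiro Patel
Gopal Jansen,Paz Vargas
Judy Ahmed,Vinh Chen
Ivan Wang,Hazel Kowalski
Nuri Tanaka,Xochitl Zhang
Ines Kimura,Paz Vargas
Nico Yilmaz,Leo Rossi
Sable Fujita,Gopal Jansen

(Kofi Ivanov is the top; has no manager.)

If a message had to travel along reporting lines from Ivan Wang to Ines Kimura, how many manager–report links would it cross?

Ivan Wang is 2 levels below Bruno Nguyen, and Ines Kimura is 3 levels below Bruno Nguyen (their lowest common manager). The shortest path runs up from Ivan Wang to Bruno Nguyen and back down to Ines Kimura: 2 + 3 = 5 links.

5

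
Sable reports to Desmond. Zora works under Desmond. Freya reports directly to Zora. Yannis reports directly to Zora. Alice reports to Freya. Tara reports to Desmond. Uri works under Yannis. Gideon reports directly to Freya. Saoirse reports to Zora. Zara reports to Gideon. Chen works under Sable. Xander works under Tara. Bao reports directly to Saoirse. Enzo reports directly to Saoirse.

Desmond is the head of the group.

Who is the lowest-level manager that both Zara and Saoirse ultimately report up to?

Zora

Zara's chain of managers is Gideon, Freya, Zora, Desmond. Saoirse's chain of managers is Zora, Desmond. The first manager that appears in both chains is Zora.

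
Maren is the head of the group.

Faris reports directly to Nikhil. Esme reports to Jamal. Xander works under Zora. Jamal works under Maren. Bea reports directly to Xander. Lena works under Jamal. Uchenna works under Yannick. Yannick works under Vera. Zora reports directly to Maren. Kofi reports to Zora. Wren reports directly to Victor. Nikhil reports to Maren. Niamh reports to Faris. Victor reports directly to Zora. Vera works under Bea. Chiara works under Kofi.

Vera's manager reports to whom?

Xander

Vera reports to Bea, and Bea reports to Xander. So Vera's skip-level manager is Xander.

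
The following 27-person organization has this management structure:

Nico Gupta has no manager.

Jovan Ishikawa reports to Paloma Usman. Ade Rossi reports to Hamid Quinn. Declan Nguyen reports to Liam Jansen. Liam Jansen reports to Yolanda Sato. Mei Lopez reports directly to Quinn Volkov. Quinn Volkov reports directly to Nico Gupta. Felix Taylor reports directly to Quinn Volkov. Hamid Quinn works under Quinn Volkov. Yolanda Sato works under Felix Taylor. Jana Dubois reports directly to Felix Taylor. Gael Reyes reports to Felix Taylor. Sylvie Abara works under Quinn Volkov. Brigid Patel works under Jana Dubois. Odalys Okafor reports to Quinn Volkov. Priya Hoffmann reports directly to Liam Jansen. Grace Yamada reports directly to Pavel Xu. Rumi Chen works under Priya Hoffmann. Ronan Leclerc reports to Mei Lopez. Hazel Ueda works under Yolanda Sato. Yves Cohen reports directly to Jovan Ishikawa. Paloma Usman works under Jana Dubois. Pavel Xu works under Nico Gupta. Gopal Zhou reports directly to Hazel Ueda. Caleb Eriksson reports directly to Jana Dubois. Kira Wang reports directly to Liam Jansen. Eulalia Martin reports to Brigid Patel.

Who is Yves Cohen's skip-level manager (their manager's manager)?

Paloma Usman

Yves Cohen reports to Jovan Ishikawa, and Jovan Ishikawa reports to Paloma Usman. So Yves Cohen's skip-level manager is Paloma Usman.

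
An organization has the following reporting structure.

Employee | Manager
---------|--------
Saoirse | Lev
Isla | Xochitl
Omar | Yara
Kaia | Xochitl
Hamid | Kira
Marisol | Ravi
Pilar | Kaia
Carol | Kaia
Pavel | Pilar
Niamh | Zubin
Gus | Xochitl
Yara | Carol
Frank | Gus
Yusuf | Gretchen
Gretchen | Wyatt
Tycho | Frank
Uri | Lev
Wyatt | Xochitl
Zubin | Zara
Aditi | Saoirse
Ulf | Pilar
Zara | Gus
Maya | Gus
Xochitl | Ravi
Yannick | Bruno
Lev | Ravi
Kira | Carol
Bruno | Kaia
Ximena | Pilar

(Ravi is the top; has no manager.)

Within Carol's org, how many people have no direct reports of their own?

2

The people in Carol's organization with no one reporting to them are Omar, Hamid. That is 2.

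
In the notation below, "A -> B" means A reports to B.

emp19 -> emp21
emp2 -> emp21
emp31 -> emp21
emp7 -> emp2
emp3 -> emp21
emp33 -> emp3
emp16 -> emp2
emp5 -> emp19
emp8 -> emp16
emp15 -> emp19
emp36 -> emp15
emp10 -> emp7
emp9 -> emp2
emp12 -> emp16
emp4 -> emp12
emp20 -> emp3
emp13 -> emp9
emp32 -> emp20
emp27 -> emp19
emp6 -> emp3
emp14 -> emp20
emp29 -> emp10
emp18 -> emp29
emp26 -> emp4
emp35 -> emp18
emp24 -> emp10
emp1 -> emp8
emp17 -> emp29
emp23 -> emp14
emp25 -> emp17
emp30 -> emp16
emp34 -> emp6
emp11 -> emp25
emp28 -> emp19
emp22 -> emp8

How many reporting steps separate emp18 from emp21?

5

Chain from emp18 up to emp21: emp18 → emp29 → emp10 → emp7 → emp2 → emp21. That is 5 steps up, so emp18 is 5 levels below emp21.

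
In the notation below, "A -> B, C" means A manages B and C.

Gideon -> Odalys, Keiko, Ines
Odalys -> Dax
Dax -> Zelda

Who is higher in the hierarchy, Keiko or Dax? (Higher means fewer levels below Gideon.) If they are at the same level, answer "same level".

Keiko

Keiko is 1 level below Gideon; Dax is 2. Keiko is higher.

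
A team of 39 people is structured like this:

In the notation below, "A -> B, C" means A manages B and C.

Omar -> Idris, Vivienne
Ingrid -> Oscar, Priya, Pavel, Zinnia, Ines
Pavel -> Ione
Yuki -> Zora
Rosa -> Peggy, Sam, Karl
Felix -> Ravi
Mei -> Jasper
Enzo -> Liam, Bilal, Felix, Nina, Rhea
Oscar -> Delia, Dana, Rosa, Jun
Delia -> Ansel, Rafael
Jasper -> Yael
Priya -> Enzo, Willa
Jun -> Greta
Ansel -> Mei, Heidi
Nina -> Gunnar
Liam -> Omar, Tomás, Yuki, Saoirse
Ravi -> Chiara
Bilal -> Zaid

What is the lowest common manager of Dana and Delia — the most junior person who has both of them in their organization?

Dana's chain of managers is Oscar, Ingrid. Delia's chain of managers is Oscar, Ingrid. The first manager that appears in both chains is Oscar.

Oscar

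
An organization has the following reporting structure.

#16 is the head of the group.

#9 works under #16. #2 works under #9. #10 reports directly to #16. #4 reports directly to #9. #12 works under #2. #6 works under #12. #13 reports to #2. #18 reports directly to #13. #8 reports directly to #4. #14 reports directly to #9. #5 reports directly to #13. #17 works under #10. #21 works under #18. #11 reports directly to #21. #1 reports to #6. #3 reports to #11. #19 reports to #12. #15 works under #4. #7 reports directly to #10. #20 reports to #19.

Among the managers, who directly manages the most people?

#9

Direct-report counts: #16 has 2; #10 has 2; #9 has 3; #4 has 2; #2 has 2; #13 has 2; #18 has 1; #21 has 1; #11 has 1; #12 has 2; #19 has 1; #6 has 1. The largest is 3, held by #9.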